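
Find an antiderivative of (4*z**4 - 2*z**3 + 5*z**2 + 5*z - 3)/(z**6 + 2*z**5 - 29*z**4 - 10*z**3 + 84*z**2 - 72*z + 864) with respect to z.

993*log(z - 4)/1400 - 109*log(z - 3)/234 + 45*log(z + 3)/182 - 1921*log(z + 6)/3600 + 223*log(z**2 + 4)/10400 + 261*atan(z/2)/5200 + C

Factor the denominator: (z - 4)*(z - 3)*(z + 3)*(z + 6)*(z**2 + 4).
Partial-fraction decomposition: (223*z + 522)/(5200*(z**2 + 4)) - 1921/(3600*(z + 6)) + 45/(182*(z + 3)) - 109/(234*(z - 3)) + 993/(1400*(z - 4)).
Integrate each term; A/(z−a) gives A·log|z−a|; the (Bz+D)/(z²+p²) term gives a log and an atan.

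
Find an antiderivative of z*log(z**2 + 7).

Let u = z**2 + 7, so du = (2*z) dz.
The integral becomes (1/2)·∫ log(u) du; integrate by parts with u′=log(u), dv′=du.

z**2*log(z**2 + 7)/2 - z**2/2 + 7*log(z**2 + 7)/2 + C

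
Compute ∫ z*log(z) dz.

Use integration by parts with u = log(z), dv = z dz.
Then du = 1/z dz and v = z**2/2.

z**2*log(z)/2 - z**2/4 + C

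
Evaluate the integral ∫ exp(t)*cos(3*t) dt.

Let I denote the integral. Integrate by parts with u = cos(3*t), dv = exp(t) dt, so v = exp(t): I = exp(t)*cos(3*t) + 3·∫ exp(t)*sin(3*t) dt.
Apply parts again with u = sin(3*t), dv = exp(t) dt: ∫ exp(t)*sin(3*t) dt = exp(t)*sin(3*t) − 3·I. Substituting back brings back I: I = 3*exp(t)*sin(3*t) + exp(t)*cos(3*t) − 9·I.
Solving for I: (1 + 9)·I equals the remaining terms, so I = (1/10)·(3*exp(t)*sin(3*t) + exp(t)*cos(3*t)).

3*exp(t)*sin(3*t)/10 + exp(t)*cos(3*t)/10 + C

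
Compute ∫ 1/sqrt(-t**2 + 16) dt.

Substitute t = 4·sin(θ), so dt = 4·cos(θ) dθ and the radical becomes sqrt(-t**2 + 16) = 4·cos(θ) by the Pythagorean identity.
Integrate the resulting trig expression in θ, then back-substitute θ = asin(t/4), sin(θ) = t/4, cos(θ) = sqrt(-t**2 + 16)/4 (absorbing any constant into C).

asin(t/4) + C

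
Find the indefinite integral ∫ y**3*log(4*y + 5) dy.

y**4*log(4*y + 5)/4 - y**4/16 + 5*y**3/48 - 25*y**2/128 + 125*y/256 - 625*log(4*y + 5)/1024 + C

Use integration by parts with u = log(4*y + 5), dv = y**3 dy.
Then du = 4/(4*y + 5) dy and v = y**4/4.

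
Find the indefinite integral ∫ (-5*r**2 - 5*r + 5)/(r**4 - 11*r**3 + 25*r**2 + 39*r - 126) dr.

-275*log(r - 7)/144 + 151*log(r - 3)/80 + log(r + 2)/45 - 11/(4*r - 12) + C

Factor the denominator: (r - 7)*(r - 3)**2*(r + 2).
Partial-fraction decomposition: 1/(45*(r + 2)) + 151/(80*(r - 3)) + 11/(4*(r - 3)**2) - 275/(144*(r - 7)).
Integrate each term; A/(r−a) gives A·log|r−a|; A/(r−a)² gives −A/(r−a).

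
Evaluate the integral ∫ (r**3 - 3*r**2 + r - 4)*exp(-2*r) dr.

(-4*r**3 + 6*r**2 + 2*r + 17)*exp(-2*r)/8 + C

Use integration by parts with u = r**3 - 3*r**2 + r - 4, dv = exp(-2*r) dr, so v = -exp(-2*r)/2.
Apply parts 3 times (tabular method): alternate signs, differentiate u down to 0, integrate dv up.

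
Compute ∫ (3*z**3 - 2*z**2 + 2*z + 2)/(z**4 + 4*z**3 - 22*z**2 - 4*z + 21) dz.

71*log(z - 3)/80 - 5*log(z - 1)/32 - 5*log(z + 1)/48 + 1139*log(z + 7)/480 + C

Factor the denominator: (z - 3)*(z - 1)*(z + 1)*(z + 7).
Partial-fraction decomposition: 1139/(480*(z + 7)) - 5/(48*(z + 1)) - 5/(32*(z - 1)) + 71/(80*(z - 3)).
Integrate each term: A/(z−a) contributes A·log|z−a|.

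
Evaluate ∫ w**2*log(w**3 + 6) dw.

w**3*log(w**3 + 6)/3 - w**3/3 + 2*log(w**3 + 6) + C

Let u = w**3 + 6, so du = (3*w**2) dw.
The integral becomes (1/3)·∫ log(u) du; integrate by parts with u′=log(u), dv′=du.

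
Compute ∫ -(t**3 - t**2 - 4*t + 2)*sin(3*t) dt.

t**3*cos(3*t)/3 - t**2*sin(3*t)/3 - t**2*cos(3*t)/3 + 2*t*sin(3*t)/9 - 14*t*cos(3*t)/9 + 14*sin(3*t)/27 + 20*cos(3*t)/27 + C

Use integration by parts with u = t**3 - t**2 - 4*t + 2, dv = -sin(3*t) dt, so v = cos(3*t)/3.
Apply parts 3 times (tabular method): alternate signs, differentiate u down to 0, integrate dv up.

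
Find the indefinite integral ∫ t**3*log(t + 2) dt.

Use integration by parts with u = log(t + 2), dv = t**3 dt.
Then du = 1/(t + 2) dt and v = t**4/4.

t**4*log(t + 2)/4 - t**4/16 + t**3/6 - t**2/2 + 2*t - 4*log(t + 2) + C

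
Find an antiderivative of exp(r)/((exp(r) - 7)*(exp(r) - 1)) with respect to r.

Let u = e^r, du = e^r dr.
The integral becomes ∫ du/((u-7)(u-1)); decompose into partial fractions.

log(exp(r) - 7)/6 - log(exp(r) - 1)/6 + C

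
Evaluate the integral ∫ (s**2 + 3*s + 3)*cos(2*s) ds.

s**2*sin(2*s)/2 + 3*s*sin(2*s)/2 + s*cos(2*s)/2 + 5*sin(2*s)/4 + 3*cos(2*s)/4 + C

Use integration by parts with u = s**2 + 3*s + 3, dv = cos(2*s) ds, so v = sin(2*s)/2.
Apply parts 2 times (tabular method): alternate signs, differentiate u down to 0, integrate dv up.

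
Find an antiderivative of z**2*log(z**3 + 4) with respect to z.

z**3*log(z**3 + 4)/3 - z**3/3 + 4*log(z**3 + 4)/3 + C

Let u = z**3 + 4, so du = (3*z**2) dz.
The integral becomes (1/3)·∫ log(u) du; integrate by parts with u′=log(u), dv′=du.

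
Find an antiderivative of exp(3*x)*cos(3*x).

Let I denote the integral. Integrate by parts with u = cos(3*x), dv = exp(3*x) dx, so v = exp(3*x)/3: I = exp(3*x)*cos(3*x)/3 + ∫ exp(3*x)*sin(3*x) dx.
Apply parts again with u = sin(3*x), dv = exp(3*x) dx: ∫ exp(3*x)*sin(3*x) dx = exp(3*x)*sin(3*x)/3 − I. Substituting back brings back I: I = exp(3*x)*sin(3*x)/3 + exp(3*x)*cos(3*x)/3 − I.
Solving for I: (1 + 1)·I equals the remaining terms, so I = (1/2)·(exp(3*x)*sin(3*x)/3 + exp(3*x)*cos(3*x)/3).

exp(3*x)*sin(3*x)/6 + exp(3*x)*cos(3*x)/6 + C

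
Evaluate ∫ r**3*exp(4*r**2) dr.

Let u = r², du = 2r dr; rewrite as (1/2)∫ u^1·exp(4u) du.
Now integrate by parts 1 time.

(4*r**2 - 1)*exp(4*r**2)/32 + C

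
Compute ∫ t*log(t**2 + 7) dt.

Let u = t**2 + 7, so du = (2*t) dt.
The integral becomes (1/2)·∫ log(u) du; integrate by parts with u′=log(u), dv′=du.

t**2*log(t**2 + 7)/2 - t**2/2 + 7*log(t**2 + 7)/2 + C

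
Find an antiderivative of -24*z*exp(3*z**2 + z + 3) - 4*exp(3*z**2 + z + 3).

Let u = 3*z**2 + z + 3, so du = (6*z + 1) dz.
Rewriting, the integral becomes -4·∫ e^u du = -4·e^u.
Substituting back, u = 3*z**2 + z + 3.

-4*exp(3*z**2 + z + 3) + C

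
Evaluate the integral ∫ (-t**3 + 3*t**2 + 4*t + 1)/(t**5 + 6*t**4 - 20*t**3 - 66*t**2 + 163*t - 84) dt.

13*log(t - 3)/280 - 329*log(t - 1)/3200 - 97*log(t + 4)/525 + 463*log(t + 7)/1920 + 7/(80*t - 80) + C

Factor the denominator: (t - 3)*(t - 1)**2*(t + 4)*(t + 7).
Partial-fraction decomposition: 463/(1920*(t + 7)) - 97/(525*(t + 4)) - 329/(3200*(t - 1)) - 7/(80*(t - 1)**2) + 13/(280*(t - 3)).
Integrate each term; A/(t−a) gives A·log|t−a|; A/(t−a)² gives −A/(t−a).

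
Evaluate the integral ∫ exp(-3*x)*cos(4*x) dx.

4*exp(-3*x)*sin(4*x)/25 - 3*exp(-3*x)*cos(4*x)/25 + C

Let I denote the integral. Integrate by parts with u = cos(4*x), dv = exp(-3*x) dx, so v = -exp(-3*x)/3: I = -exp(-3*x)*cos(4*x)/3 − (4/3)·∫ exp(-3*x)*sin(4*x) dx.
Apply parts again with u = sin(4*x), dv = exp(-3*x) dx: ∫ exp(-3*x)*sin(4*x) dx = -exp(-3*x)*sin(4*x)/3 + (4/3)·I. Substituting back brings back I: I = 4*exp(-3*x)*sin(4*x)/9 - exp(-3*x)*cos(4*x)/3 − (16/9)·I.
Solving for I: (1 + 16/9)·I equals the remaining terms, so I = (9/25)·(4*exp(-3*x)*sin(4*x)/9 - exp(-3*x)*cos(4*x)/3).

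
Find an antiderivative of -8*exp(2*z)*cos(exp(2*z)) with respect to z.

Let u = exp(2*z), so du = (2*exp(2*z)) dz.
Rewriting, the integral becomes -4·∫ cos(u) du = -4·sin(u).
Substituting back, u = exp(2*z).

-4*sin(exp(2*z)) + C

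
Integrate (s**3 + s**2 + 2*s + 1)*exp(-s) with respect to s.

Use integration by parts with u = s**3 + s**2 + 2*s + 1, dv = exp(-s) ds, so v = -exp(-s).
Apply parts 3 times (tabular method): alternate signs, differentiate u down to 0, integrate dv up.

(-s**3 - 4*s**2 - 10*s - 11)*exp(-s) + C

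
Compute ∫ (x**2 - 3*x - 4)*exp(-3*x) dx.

(-9*x**2 + 21*x + 43)*exp(-3*x)/27 + C

Use integration by parts with u = x**2 - 3*x - 4, dv = exp(-3*x) dx, so v = -exp(-3*x)/3.
Apply parts 2 times (tabular method): alternate signs, differentiate u down to 0, integrate dv up.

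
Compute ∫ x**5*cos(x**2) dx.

x**4*sin(x**2)/2 + x**2*cos(x**2) - sin(x**2) + C

Let u = x², du = 2x dx; rewrite as (1/2)∫ u^2·cos(1u) du.
Now integrate by parts 2 times.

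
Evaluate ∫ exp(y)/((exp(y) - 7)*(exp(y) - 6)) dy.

Let u = e^y, du = e^y dy.
The integral becomes ∫ du/((u-6)(u-7)); decompose into partial fractions.

log(exp(y) - 7) - log(exp(y) - 6) + C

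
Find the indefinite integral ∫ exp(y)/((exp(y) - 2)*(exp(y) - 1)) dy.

Let u = e^y, du = e^y dy.
The integral becomes ∫ du/((u-2)(u-1)); decompose into partial fractions.

log(exp(y) - 2) - log(exp(y) - 1) + C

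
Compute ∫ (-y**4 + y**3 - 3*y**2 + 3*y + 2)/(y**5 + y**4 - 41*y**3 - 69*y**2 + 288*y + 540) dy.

-146*log(y - 6)/297 + 7*log(y - 3)/72 - log(y + 2)/3 + 71*log(y + 3)/54 - 419*log(y + 5)/264 + C

Factor the denominator: (y - 6)*(y - 3)*(y + 2)*(y + 3)*(y + 5).
Partial-fraction decomposition: -419/(264*(y + 5)) + 71/(54*(y + 3)) - 1/(3*(y + 2)) + 7/(72*(y - 3)) - 146/(297*(y - 6)).
Integrate each term: A/(y−a) contributes A·log|y−a|.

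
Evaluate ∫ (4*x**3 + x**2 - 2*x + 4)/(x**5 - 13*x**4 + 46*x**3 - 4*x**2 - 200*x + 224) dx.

1411*log(x - 7)/675 - 67*log(x - 4)/18 + 331*log(x - 2)/200 - 5*log(x + 2)/216 - 9/(10*x - 20) + C

Factor the denominator: (x - 7)*(x - 4)*(x - 2)**2*(x + 2).
Partial-fraction decomposition: -5/(216*(x + 2)) + 331/(200*(x - 2)) + 9/(10*(x - 2)**2) - 67/(18*(x - 4)) + 1411/(675*(x - 7)).
Integrate each term; A/(x−a) gives A·log|x−a|; A/(x−a)² gives −A/(x−a).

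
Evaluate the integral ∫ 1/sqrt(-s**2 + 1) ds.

Substitute s = sin(θ), so ds = cos(θ) dθ and the radical becomes sqrt(-s**2 + 1) = cos(θ) by the Pythagorean identity.
Integrate the resulting trig expression in θ, then back-substitute θ = asin(s), sin(θ) = s, cos(θ) = sqrt(-s**2 + 1) (absorbing any constant into C).

asin(s) + C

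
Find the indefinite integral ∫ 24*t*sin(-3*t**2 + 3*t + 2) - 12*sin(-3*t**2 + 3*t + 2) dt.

Let u = 3*t**2 - 3*t - 2, so du = (6*t - 3) dt.
Rewriting, the integral becomes -4·∫ sin(u) du = -4·-cos(u).
Substituting back, u = 3*t**2 - 3*t - 2.

4*cos(-3*t**2 + 3*t + 2) + C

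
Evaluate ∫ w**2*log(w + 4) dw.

Use integration by parts with u = log(w + 4), dv = w**2 dw.
Then du = 1/(w + 4) dw and v = w**3/3.

w**3*log(w + 4)/3 - w**3/9 + 2*w**2/3 - 16*w/3 + 64*log(w + 4)/3 + C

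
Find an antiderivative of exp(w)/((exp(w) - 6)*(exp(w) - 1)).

Let u = e^w, du = e^w dw.
The integral becomes ∫ du/((u-6)(u-1)); decompose into partial fractions.

log(exp(w) - 6)/5 - log(exp(w) - 1)/5 + C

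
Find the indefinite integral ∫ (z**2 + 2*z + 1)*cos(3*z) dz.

z**2*sin(3*z)/3 + 2*z*sin(3*z)/3 + 2*z*cos(3*z)/9 + 7*sin(3*z)/27 + 2*cos(3*z)/9 + C

Use integration by parts with u = z**2 + 2*z + 1, dv = cos(3*z) dz, so v = sin(3*z)/3.
Apply parts 2 times (tabular method): alternate signs, differentiate u down to 0, integrate dv up.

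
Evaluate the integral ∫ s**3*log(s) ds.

s**4*log(s)/4 - s**4/16 + C

Use integration by parts with u = log(s), dv = s**3 ds.
Then du = 1/s ds and v = s**4/4.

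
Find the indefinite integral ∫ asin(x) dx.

x*asin(x) + sqrt(-x**2 + 1) + C

Use integration by parts with u = arcsin(x), dv = dx.
Then du = 1/sqrt(-x**2 + 1) dx.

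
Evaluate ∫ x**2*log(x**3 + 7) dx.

x**3*log(x**3 + 7)/3 - x**3/3 + 7*log(x**3 + 7)/3 + C

Let u = x**3 + 7, so du = (3*x**2) dx.
The integral becomes (1/3)·∫ log(u) du; integrate by parts with u′=log(u), dv′=du.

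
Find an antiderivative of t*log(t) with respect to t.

t**2*log(t)/2 - t**2/4 + C

Use integration by parts with u = log(t), dv = t dt.
Then du = 1/t dt and v = t**2/2.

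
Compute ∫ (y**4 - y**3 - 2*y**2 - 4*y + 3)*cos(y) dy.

y**4*sin(y) - y**3*sin(y) + 4*y**3*cos(y) - 14*y**2*sin(y) - 3*y**2*cos(y) + 2*y*sin(y) - 28*y*cos(y) + 31*sin(y) + 2*cos(y) + C

Use integration by parts with u = y**4 - y**3 - 2*y**2 - 4*y + 3, dv = cos(y) dy, so v = sin(y).
Apply parts 4 times (tabular method): alternate signs, differentiate u down to 0, integrate dv up.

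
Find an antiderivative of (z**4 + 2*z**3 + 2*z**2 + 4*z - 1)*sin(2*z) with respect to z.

Use integration by parts with u = z**4 + 2*z**3 + 2*z**2 + 4*z - 1, dv = sin(2*z) dz, so v = -cos(2*z)/2.
Apply parts 4 times (tabular method): alternate signs, differentiate u down to 0, integrate dv up.

-z**4*cos(2*z)/2 + z**3*sin(2*z) - z**3*cos(2*z) + 3*z**2*sin(2*z)/2 + z**2*cos(2*z)/2 - z*sin(2*z)/2 - z*cos(2*z)/2 + sin(2*z)/4 + cos(2*z)/4 + C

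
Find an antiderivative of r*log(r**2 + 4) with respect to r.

Let u = r**2 + 4, so du = (2*r) dr.
The integral becomes (1/2)·∫ log(u) du; integrate by parts with u′=log(u), dv′=du.

r**2*log(r**2 + 4)/2 - r**2/2 + 2*log(r**2 + 4) + C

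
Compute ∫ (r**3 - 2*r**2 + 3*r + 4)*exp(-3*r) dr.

Use integration by parts with u = r**3 - 2*r**2 + 3*r + 4, dv = exp(-3*r) dr, so v = -exp(-3*r)/3.
Apply parts 3 times (tabular method): alternate signs, differentiate u down to 0, integrate dv up.

(-9*r**3 + 9*r**2 - 21*r - 43)*exp(-3*r)/27 + C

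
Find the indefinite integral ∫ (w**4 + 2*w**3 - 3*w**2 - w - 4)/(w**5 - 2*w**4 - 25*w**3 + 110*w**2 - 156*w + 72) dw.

Factor the denominator: (w - 3)*(w - 2)**2*(w - 1)*(w + 6).
Partial-fraction decomposition: 379/(2016*(w + 6)) + 5/(14*(w - 1)) - 165/(32*(w - 2)) - 7/(4*(w - 2)**2) + 101/(18*(w - 3)).
Integrate each term; A/(w−a) gives A·log|w−a|; A/(w−a)² gives −A/(w−a).

101*log(w - 3)/18 - 165*log(w - 2)/32 + 5*log(w - 1)/14 + 379*log(w + 6)/2016 + 7/(4*w - 8) + C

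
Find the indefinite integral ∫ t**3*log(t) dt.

Use integration by parts with u = log(t), dv = t**3 dt.
Then du = 1/t dt and v = t**4/4.

t**4*log(t)/4 - t**4/16 + C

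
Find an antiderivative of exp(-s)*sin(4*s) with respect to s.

-exp(-s)*sin(4*s)/17 - 4*exp(-s)*cos(4*s)/17 + C

Let I denote the integral. Integrate by parts with u = sin(4*s), dv = exp(-s) ds, so v = -exp(-s): I = -exp(-s)*sin(4*s) + 4·∫ exp(-s)*cos(4*s) ds.
Apply parts again with u = cos(4*s), dv = exp(-s) ds: ∫ exp(-s)*cos(4*s) ds = -exp(-s)*cos(4*s) − 4·I. Substituting back brings back I: I = -exp(-s)*sin(4*s) - 4*exp(-s)*cos(4*s) − 16·I.
Solving for I: (1 + 16)·I equals the remaining terms, so I = (1/17)·(-exp(-s)*sin(4*s) - 4*exp(-s)*cos(4*s)).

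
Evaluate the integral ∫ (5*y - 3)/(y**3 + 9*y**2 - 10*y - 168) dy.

Factor the denominator: (y - 4)*(y + 6)*(y + 7).
Partial-fraction decomposition: -38/(11*(y + 7)) + 33/(10*(y + 6)) + 17/(110*(y - 4)).
Integrate each term: A/(y−a) contributes A·log|y−a|.

17*log(y - 4)/110 + 33*log(y + 6)/10 - 38*log(y + 7)/11 + C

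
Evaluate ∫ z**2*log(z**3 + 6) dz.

z**3*log(z**3 + 6)/3 - z**3/3 + 2*log(z**3 + 6) + C

Let u = z**3 + 6, so du = (3*z**2) dz.
The integral becomes (1/3)·∫ log(u) du; integrate by parts with u′=log(u), dv′=du.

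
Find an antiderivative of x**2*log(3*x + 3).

Use integration by parts with u = log(3*x + 3), dv = x**2 dx.
Then du = 3/(3*x + 3) dx and v = x**3/3.

x**3*log(3*x + 3)/3 - x**3/9 + x**2/6 - x/3 + log(x + 1)/3 + C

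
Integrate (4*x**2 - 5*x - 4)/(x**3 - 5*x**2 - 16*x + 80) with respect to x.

71*log(x - 5)/9 - 5*log(x - 4) + 10*log(x + 4)/9 + C

Factor the denominator: (x - 5)*(x - 4)*(x + 4).
Partial-fraction decomposition: 10/(9*(x + 4)) - 5/(x - 4) + 71/(9*(x - 5)).
Integrate each term: A/(x−a) contributes A·log|x−a|.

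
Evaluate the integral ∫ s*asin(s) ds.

s**2*asin(s)/2 + s*sqrt(-s**2 + 1)/4 - asin(s)/4 + C

Use integration by parts with u = arcsin(s), dv = s ds.
Then du = 1/sqrt(-s**2 + 1) ds.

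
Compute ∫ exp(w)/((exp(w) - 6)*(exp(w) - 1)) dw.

log(exp(w) - 6)/5 - log(exp(w) - 1)/5 + C

Let u = e^w, du = e^w dw.
The integral becomes ∫ du/((u-1)(u-6)); decompose into partial fractions.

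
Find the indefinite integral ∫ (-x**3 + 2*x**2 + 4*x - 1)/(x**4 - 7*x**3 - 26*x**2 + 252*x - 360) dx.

Factor the denominator: (x - 6)*(x - 5)*(x - 2)*(x + 6).
Partial-fraction decomposition: -263/(1056*(x + 6)) + 7/(96*(x - 2)) + 56/(33*(x - 5)) - 121/(48*(x - 6)).
Integrate each term: A/(x−a) contributes A·log|x−a|.

-121*log(x - 6)/48 + 56*log(x - 5)/33 + 7*log(x - 2)/96 - 263*log(x + 6)/1056 + C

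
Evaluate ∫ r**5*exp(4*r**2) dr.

Let u = r², du = 2r dr; rewrite as (1/2)∫ u^2·exp(4u) du.
Now integrate by parts 2 times.

(8*r**4 - 4*r**2 + 1)*exp(4*r**2)/64 + C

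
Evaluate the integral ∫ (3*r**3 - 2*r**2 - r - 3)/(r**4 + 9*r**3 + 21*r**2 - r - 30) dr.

Factor the denominator: (r - 1)*(r + 2)*(r + 3)*(r + 5).
Partial-fraction decomposition: 47/(4*(r + 5)) - 99/(8*(r + 3)) + 11/(3*(r + 2)) - 1/(24*(r - 1)).
Integrate each term: A/(r−a) contributes A·log|r−a|.

-log(r - 1)/24 + 11*log(r + 2)/3 - 99*log(r + 3)/8 + 47*log(r + 5)/4 + C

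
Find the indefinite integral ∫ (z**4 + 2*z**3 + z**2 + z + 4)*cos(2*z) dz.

Use integration by parts with u = z**4 + 2*z**3 + z**2 + z + 4, dv = cos(2*z) dz, so v = sin(2*z)/2.
Apply parts 4 times (tabular method): alternate signs, differentiate u down to 0, integrate dv up.

z**4*sin(2*z)/2 + z**3*sin(2*z) + z**3*cos(2*z) - z**2*sin(2*z) + 3*z**2*cos(2*z)/2 - z*sin(2*z) - z*cos(2*z) + 5*sin(2*z)/2 - cos(2*z)/2 + C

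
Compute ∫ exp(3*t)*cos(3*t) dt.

Let I denote the integral. Integrate by parts with u = cos(3*t), dv = exp(3*t) dt, so v = exp(3*t)/3: I = exp(3*t)*cos(3*t)/3 + ∫ exp(3*t)*sin(3*t) dt.
Apply parts again with u = sin(3*t), dv = exp(3*t) dt: ∫ exp(3*t)*sin(3*t) dt = exp(3*t)*sin(3*t)/3 − I. Substituting back brings back I: I = exp(3*t)*sin(3*t)/3 + exp(3*t)*cos(3*t)/3 − I.
Solving for I: (1 + 1)·I equals the remaining terms, so I = (1/2)·(exp(3*t)*sin(3*t)/3 + exp(3*t)*cos(3*t)/3).

exp(3*t)*sin(3*t)/6 + exp(3*t)*cos(3*t)/6 + C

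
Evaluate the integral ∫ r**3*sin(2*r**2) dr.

Let u = r², du = 2r dr; rewrite as (1/2)∫ u^1·sin(2u) du.
Now integrate by parts 1 time.

-r**2*cos(2*r**2)/4 + sin(2*r**2)/8 + C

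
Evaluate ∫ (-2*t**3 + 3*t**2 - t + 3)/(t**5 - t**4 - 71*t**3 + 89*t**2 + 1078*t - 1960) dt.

Factor the denominator: (t - 7)*(t - 4)*(t - 2)*(t + 5)*(t + 7).
Partial-fraction decomposition: 281/(924*(t + 7)) - 37/(168*(t + 5)) - 1/(210*(t - 2)) + 3/(22*(t - 4)) - 181/(840*(t - 7)).
Integrate each term: A/(t−a) contributes A·log|t−a|.

-181*log(t - 7)/840 + 3*log(t - 4)/22 - log(t - 2)/210 - 37*log(t + 5)/168 + 281*log(t + 7)/924 + C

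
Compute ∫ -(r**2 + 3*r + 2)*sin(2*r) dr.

Use integration by parts with u = r**2 + 3*r + 2, dv = -sin(2*r) dr, so v = cos(2*r)/2.
Apply parts 2 times (tabular method): alternate signs, differentiate u down to 0, integrate dv up.

r**2*cos(2*r)/2 - r*sin(2*r)/2 + 3*r*cos(2*r)/2 - 3*sin(2*r)/4 + 3*cos(2*r)/4 + C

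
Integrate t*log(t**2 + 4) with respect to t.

t**2*log(t**2 + 4)/2 - t**2/2 + 2*log(t**2 + 4) + C

Let u = t**2 + 4, so du = (2*t) dt.
The integral becomes (1/2)·∫ log(u) du; integrate by parts with u′=log(u), dv′=du.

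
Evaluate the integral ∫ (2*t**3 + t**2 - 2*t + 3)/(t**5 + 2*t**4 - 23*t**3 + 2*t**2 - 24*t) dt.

-log(t)/8 + 139*log(t - 4)/680 - 127*log(t + 6)/740 + 29*log(t**2 + 1)/629 + 96*atan(t)/629 + C

Factor the denominator: t*(t - 4)*(t + 6)*(t**2 + 1).
Partial-fraction decomposition: 2*(29*t + 48)/(629*(t**2 + 1)) - 127/(740*(t + 6)) + 139/(680*(t - 4)) - 1/(8*t).
Integrate each term; A/(t−a) gives A·log|t−a|; the (Bt+D)/(t²+p²) term gives a log and an atan.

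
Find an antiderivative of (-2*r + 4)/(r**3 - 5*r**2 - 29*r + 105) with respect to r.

-5*log(r - 7)/24 + log(r - 3)/16 + 7*log(r + 5)/48 + C

Factor the denominator: (r - 7)*(r - 3)*(r + 5).
Partial-fraction decomposition: 7/(48*(r + 5)) + 1/(16*(r - 3)) - 5/(24*(r - 7)).
Integrate each term: A/(r−a) contributes A·log|r−a|.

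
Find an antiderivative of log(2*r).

Use integration by parts with u = log(2*r), dv = dr.
Then du = 1/r dr and v = r.

r*(log(r) + log(2)) - r + C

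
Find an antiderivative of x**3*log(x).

x**4*log(x)/4 - x**4/16 + C

Use integration by parts with u = log(x), dv = x**3 dx.
Then du = 1/x dx and v = x**4/4.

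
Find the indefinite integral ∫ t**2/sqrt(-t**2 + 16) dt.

-t*sqrt(-t**2 + 16)/2 + 8*asin(t/4) + C

Substitute t = 4·sin(θ), so dt = 4·cos(θ) dθ and the radical becomes sqrt(-t**2 + 16) = 4·cos(θ) by the Pythagorean identity.
Integrate the resulting trig expression in θ, then back-substitute θ = asin(t/4), sin(θ) = t/4, cos(θ) = sqrt(-t**2 + 16)/4 (absorbing any constant into C).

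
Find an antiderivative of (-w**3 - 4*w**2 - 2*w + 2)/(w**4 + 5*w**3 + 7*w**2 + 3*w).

2*log(w)/3 - 7*log(w + 1)/4 + log(w + 3)/12 + 1/(2*w + 2) + C

Factor the denominator: w*(w + 1)**2*(w + 3).
Partial-fraction decomposition: 1/(12*(w + 3)) - 7/(4*(w + 1)) - 1/(2*(w + 1)**2) + 2/(3*w).
Integrate each term; A/(w−a) gives A·log|w−a|; A/(w−a)² gives −A/(w−a).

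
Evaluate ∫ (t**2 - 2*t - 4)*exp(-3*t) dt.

(-9*t**2 + 12*t + 40)*exp(-3*t)/27 + C

Use integration by parts with u = t**2 - 2*t - 4, dv = exp(-3*t) dt, so v = -exp(-3*t)/3.
Apply parts 2 times (tabular method): alternate signs, differentiate u down to 0, integrate dv up.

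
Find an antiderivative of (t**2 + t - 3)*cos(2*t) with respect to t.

Use integration by parts with u = t**2 + t - 3, dv = cos(2*t) dt, so v = sin(2*t)/2.
Apply parts 2 times (tabular method): alternate signs, differentiate u down to 0, integrate dv up.

t**2*sin(2*t)/2 + t*sin(2*t)/2 + t*cos(2*t)/2 - 7*sin(2*t)/4 + cos(2*t)/4 + C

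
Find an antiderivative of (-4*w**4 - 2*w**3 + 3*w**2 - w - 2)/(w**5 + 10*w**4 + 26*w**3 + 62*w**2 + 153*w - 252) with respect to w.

Factor the denominator: (w - 1)*(w + 4)*(w + 7)*(w**2 + 9).
Partial-fraction decomposition: (409*w + 21439)/(7250*(w**2 + 9)) - 1461/(232*(w + 7)) + 282/(125*(w + 4)) - 3/(200*(w - 1)).
Integrate each term; A/(w−a) gives A·log|w−a|; the (Bw+D)/(w²+p²) term gives a log and an atan.

-3*log(w - 1)/200 + 282*log(w + 4)/125 - 1461*log(w + 7)/232 + 409*log(w**2 + 9)/14500 + 21439*atan(w/3)/21750 + C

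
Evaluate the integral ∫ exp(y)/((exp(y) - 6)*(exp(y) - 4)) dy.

Let u = e^y, du = e^y dy.
The integral becomes ∫ du/((u-6)(u-4)); decompose into partial fractions.

log(exp(y) - 6)/2 - log(exp(y) - 4)/2 + C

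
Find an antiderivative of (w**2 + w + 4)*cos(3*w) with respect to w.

Use integration by parts with u = w**2 + w + 4, dv = cos(3*w) dw, so v = sin(3*w)/3.
Apply parts 2 times (tabular method): alternate signs, differentiate u down to 0, integrate dv up.

w**2*sin(3*w)/3 + w*sin(3*w)/3 + 2*w*cos(3*w)/9 + 34*sin(3*w)/27 + cos(3*w)/9 + C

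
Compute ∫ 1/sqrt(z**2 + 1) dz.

Substitute z = tan(θ), so dz = sec(θ)^2 dθ and the radical becomes sqrt(z**2 + 1) = sec(θ) by the Pythagorean identity.
Integrate the resulting trig expression in θ, then back-substitute tan(θ) = z, sec(θ) = sqrt(z**2 + 1) (absorbing any constant into C).

log(z + sqrt(z**2 + 1)) + C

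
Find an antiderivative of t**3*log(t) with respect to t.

Use integration by parts with u = log(t), dv = t**3 dt.
Then du = 1/t dt and v = t**4/4.

t**4*log(t)/4 - t**4/16 + C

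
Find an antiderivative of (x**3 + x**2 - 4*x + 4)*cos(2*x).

Use integration by parts with u = x**3 + x**2 - 4*x + 4, dv = cos(2*x) dx, so v = sin(2*x)/2.
Apply parts 3 times (tabular method): alternate signs, differentiate u down to 0, integrate dv up.

x**3*sin(2*x)/2 + x**2*sin(2*x)/2 + 3*x**2*cos(2*x)/4 - 11*x*sin(2*x)/4 + x*cos(2*x)/2 + 7*sin(2*x)/4 - 11*cos(2*x)/8 + C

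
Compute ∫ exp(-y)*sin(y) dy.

-exp(-y)*sin(y)/2 - exp(-y)*cos(y)/2 + C

Let I denote the integral. Integrate by parts with u = sin(y), dv = exp(-y) dy, so v = -exp(-y): I = -exp(-y)*sin(y) + ∫ exp(-y)*cos(y) dy.
Apply parts again with u = cos(y), dv = exp(-y) dy: ∫ exp(-y)*cos(y) dy = -exp(-y)*cos(y) − I. Substituting back brings back I: I = -exp(-y)*sin(y) - exp(-y)*cos(y) − I.
Solving for I: (1 + 1)·I equals the remaining terms, so I = (1/2)·(-exp(-y)*sin(y) - exp(-y)*cos(y)).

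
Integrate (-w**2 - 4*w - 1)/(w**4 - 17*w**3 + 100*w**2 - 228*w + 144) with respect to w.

267*log(w - 6)/100 - 11*log(w - 4)/4 + 2*log(w - 1)/25 + 61/(10*w - 60) + C

Factor the denominator: (w - 6)**2*(w - 4)*(w - 1).
Partial-fraction decomposition: 2/(25*(w - 1)) - 11/(4*(w - 4)) + 267/(100*(w - 6)) - 61/(10*(w - 6)**2).
Integrate each term; A/(w−a) gives A·log|w−a|; A/(w−a)² gives −A/(w−a).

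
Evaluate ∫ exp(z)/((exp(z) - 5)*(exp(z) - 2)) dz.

Let u = e^z, du = e^z dz.
The integral becomes ∫ du/((u-2)(u-5)); decompose into partial fractions.

log(exp(z) - 5)/3 - log(exp(z) - 2)/3 + C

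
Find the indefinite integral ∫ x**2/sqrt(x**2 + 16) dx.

Substitute x = 4·tan(θ), so dx = 4·sec(θ)^2 dθ and the radical becomes sqrt(x**2 + 16) = 4·sec(θ) by the Pythagorean identity.
Integrate the resulting trig expression in θ, then back-substitute tan(θ) = x/4, sec(θ) = sqrt(x**2 + 16)/4 (absorbing any constant into C).

x*sqrt(x**2 + 16)/2 - 8*log(x + sqrt(x**2 + 16)) + C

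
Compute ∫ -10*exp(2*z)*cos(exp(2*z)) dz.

Let u = exp(2*z), so du = (2*exp(2*z)) dz.
Rewriting, the integral becomes -5·∫ cos(u) du = -5·sin(u).
Substituting back, u = exp(2*z).

-5*sin(exp(2*z)) + C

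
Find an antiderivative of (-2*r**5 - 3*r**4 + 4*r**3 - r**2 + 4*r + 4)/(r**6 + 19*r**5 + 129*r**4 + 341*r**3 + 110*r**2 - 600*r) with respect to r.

Factor the denominator: r*(r - 1)*(r + 4)*(r + 5)**2*(r + 6).
Partial-fraction decomposition: -2686/(21*(r + 6)) + 15151/(150*(r + 5)) - 639/(5*(r + 5)**2) + 249/(10*(r + 4)) + 1/(210*(r - 1)) - 1/(150*r).
Integrate each term; A/(r−a) gives A·log|r−a|; A/(r−a)² gives −A/(r−a).

-log(r)/150 + log(r - 1)/210 + 249*log(r + 4)/10 + 15151*log(r + 5)/150 - 2686*log(r + 6)/21 + 639/(5*r + 25) + C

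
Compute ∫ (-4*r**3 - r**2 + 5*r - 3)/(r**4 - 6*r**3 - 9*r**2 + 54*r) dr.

Factor the denominator: r*(r - 6)*(r - 3)*(r + 3).
Partial-fraction decomposition: -1/(2*(r + 3)) + 35/(18*(r - 3)) - 97/(18*(r - 6)) - 1/(18*r).
Integrate each term: A/(r−a) contributes A·log|r−a|.

-log(r)/18 - 97*log(r - 6)/18 + 35*log(r - 3)/18 - log(r + 3)/2 + C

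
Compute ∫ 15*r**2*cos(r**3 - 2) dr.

5*sin(r**3 - 2) + C

Let u = r**3 - 2, so du = (3*r**2) dr.
Rewriting, the integral becomes 5·∫ cos(u) du = 5·sin(u).
Substituting back, u = r**3 - 2.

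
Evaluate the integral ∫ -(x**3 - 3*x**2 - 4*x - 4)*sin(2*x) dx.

x**3*cos(2*x)/2 - 3*x**2*sin(2*x)/4 - 3*x**2*cos(2*x)/2 + 3*x*sin(2*x)/2 - 11*x*cos(2*x)/4 + 11*sin(2*x)/8 - 5*cos(2*x)/4 + C

Use integration by parts with u = x**3 - 3*x**2 - 4*x - 4, dv = -sin(2*x) dx, so v = cos(2*x)/2.
Apply parts 3 times (tabular method): alternate signs, differentiate u down to 0, integrate dv up.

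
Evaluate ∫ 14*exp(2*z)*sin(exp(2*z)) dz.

Let u = exp(2*z), so du = (2*exp(2*z)) dz.
Rewriting, the integral becomes 7·∫ sin(u) du = 7·-cos(u).
Substituting back, u = exp(2*z).

-7*cos(exp(2*z)) + C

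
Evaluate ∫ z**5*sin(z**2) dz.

Let u = z², du = 2z dz; rewrite as (1/2)∫ u^2·sin(1u) du.
Now integrate by parts 2 times.

-z**4*cos(z**2)/2 + z**2*sin(z**2) + cos(z**2) + C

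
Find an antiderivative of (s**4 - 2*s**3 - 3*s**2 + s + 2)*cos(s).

Use integration by parts with u = s**4 - 2*s**3 - 3*s**2 + s + 2, dv = cos(s) ds, so v = sin(s).
Apply parts 4 times (tabular method): alternate signs, differentiate u down to 0, integrate dv up.

s**4*sin(s) - 2*s**3*sin(s) + 4*s**3*cos(s) - 15*s**2*sin(s) - 6*s**2*cos(s) + 13*s*sin(s) - 30*s*cos(s) + 32*sin(s) + 13*cos(s) + C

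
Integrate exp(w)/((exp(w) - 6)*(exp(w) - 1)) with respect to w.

Let u = e^w, du = e^w dw.
The integral becomes ∫ du/((u-1)(u-6)); decompose into partial fractions.

log(exp(w) - 6)/5 - log(exp(w) - 1)/5 + C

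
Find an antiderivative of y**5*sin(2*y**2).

Let u = y², du = 2y dy; rewrite as (1/2)∫ u^2·sin(2u) du.
Now integrate by parts 2 times.

-y**4*cos(2*y**2)/4 + y**2*sin(2*y**2)/4 + cos(2*y**2)/8 + C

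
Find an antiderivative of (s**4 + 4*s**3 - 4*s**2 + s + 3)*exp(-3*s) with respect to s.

(-27*s**4 - 144*s**3 - 36*s**2 - 51*s - 98)*exp(-3*s)/81 + C

Use integration by parts with u = s**4 + 4*s**3 - 4*s**2 + s + 3, dv = exp(-3*s) ds, so v = -exp(-3*s)/3.
Apply parts 4 times (tabular method): alternate signs, differentiate u down to 0, integrate dv up.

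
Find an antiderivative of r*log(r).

Use integration by parts with u = log(r), dv = r dr.
Then du = 1/r dr and v = r**2/2.

r**2*log(r)/2 - r**2/4 + C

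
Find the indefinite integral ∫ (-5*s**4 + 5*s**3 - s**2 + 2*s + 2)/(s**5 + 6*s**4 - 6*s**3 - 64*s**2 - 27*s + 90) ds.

Factor the denominator: (s - 3)*(s - 1)*(s + 2)*(s + 3)*(s + 5).
Partial-fraction decomposition: -1261/(96*(s + 5)) + 553/(48*(s + 3)) - 14/(5*(s + 2)) - 1/(48*(s - 1)) - 271/(480*(s - 3)).
Integrate each term: A/(s−a) contributes A·log|s−a|.

-271*log(s - 3)/480 - log(s - 1)/48 - 14*log(s + 2)/5 + 553*log(s + 3)/48 - 1261*log(s + 5)/96 + C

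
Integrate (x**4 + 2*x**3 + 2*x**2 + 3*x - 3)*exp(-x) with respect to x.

Use integration by parts with u = x**4 + 2*x**3 + 2*x**2 + 3*x - 3, dv = exp(-x) dx, so v = -exp(-x).
Apply parts 4 times (tabular method): alternate signs, differentiate u down to 0, integrate dv up.

(-x**4 - 6*x**3 - 20*x**2 - 43*x - 40)*exp(-x) + C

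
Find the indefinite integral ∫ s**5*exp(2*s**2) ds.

(2*s**4 - 2*s**2 + 1)*exp(2*s**2)/8 + C

Let u = s², du = 2s ds; rewrite as (1/2)∫ u^2·exp(2u) du.
Now integrate by parts 2 times.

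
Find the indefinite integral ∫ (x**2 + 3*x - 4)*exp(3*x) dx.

Use integration by parts with u = x**2 + 3*x - 4, dv = exp(3*x) dx, so v = exp(3*x)/3.
Apply parts 2 times (tabular method): alternate signs, differentiate u down to 0, integrate dv up.

(9*x**2 + 21*x - 43)*exp(3*x)/27 + C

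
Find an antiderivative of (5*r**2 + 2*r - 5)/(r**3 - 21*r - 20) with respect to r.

Factor the denominator: (r - 5)*(r + 1)*(r + 4).
Partial-fraction decomposition: 67/(27*(r + 4)) + 1/(9*(r + 1)) + 65/(27*(r - 5)).
Integrate each term: A/(r−a) contributes A·log|r−a|.

65*log(r - 5)/27 + log(r + 1)/9 + 67*log(r + 4)/27 + C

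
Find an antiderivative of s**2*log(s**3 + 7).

s**3*log(s**3 + 7)/3 - s**3/3 + 7*log(s**3 + 7)/3 + C

Let u = s**3 + 7, so du = (3*s**2) ds.
The integral becomes (1/3)·∫ log(u) du; integrate by parts with u′=log(u), dv′=du.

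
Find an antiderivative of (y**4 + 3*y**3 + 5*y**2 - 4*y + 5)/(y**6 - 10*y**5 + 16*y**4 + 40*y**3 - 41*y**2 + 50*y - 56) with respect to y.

913*log(y - 7)/2025 - 517*log(y - 4)/918 + 5*log(y - 1)/54 - 5*log(y + 2)/162 + 43*log(y**2 + 1)/1700 - 49*atan(y)/850 + C

Factor the denominator: (y - 7)*(y - 4)*(y - 1)*(y + 2)*(y**2 + 1).
Partial-fraction decomposition: (43*y - 49)/(850*(y**2 + 1)) - 5/(162*(y + 2)) + 5/(54*(y - 1)) - 517/(918*(y - 4)) + 913/(2025*(y - 7)).
Integrate each term; A/(y−a) gives A·log|y−a|; the (By+D)/(y²+p²) term gives a log and an atan.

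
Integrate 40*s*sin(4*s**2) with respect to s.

Let u = 4*s**2, so du = (8*s) ds.
Rewriting, the integral becomes 5·∫ sin(u) du = 5·-cos(u).
Substituting back, u = 4*s**2.

-5*cos(4*s**2) + C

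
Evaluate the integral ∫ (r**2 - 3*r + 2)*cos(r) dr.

r**2*sin(r) - 3*r*sin(r) + 2*r*cos(r) - 3*cos(r) + C

Use integration by parts with u = r**2 - 3*r + 2, dv = cos(r) dr, so v = sin(r).
Apply parts 2 times (tabular method): alternate signs, differentiate u down to 0, integrate dv up.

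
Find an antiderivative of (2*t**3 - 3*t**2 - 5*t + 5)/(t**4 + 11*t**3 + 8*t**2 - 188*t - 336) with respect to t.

Factor the denominator: (t - 4)*(t + 2)*(t + 6)*(t + 7).
Partial-fraction decomposition: 793/(55*(t + 7)) - 101/(8*(t + 6)) + 13/(120*(t + 2)) + 13/(132*(t - 4)).
Integrate each term: A/(t−a) contributes A·log|t−a|.

13*log(t - 4)/132 + 13*log(t + 2)/120 - 101*log(t + 6)/8 + 793*log(t + 7)/55 + C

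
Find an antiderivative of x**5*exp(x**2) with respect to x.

Let u = x², du = 2x dx; rewrite as (1/2)∫ u^2·exp(1u) du.
Now integrate by parts 2 times.

(x**4 - 2*x**2 + 2)*exp(x**2)/2 + C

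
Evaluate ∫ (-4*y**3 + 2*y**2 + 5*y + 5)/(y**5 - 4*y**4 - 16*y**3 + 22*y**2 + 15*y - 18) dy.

Factor the denominator: (y - 6)*(y - 1)**2*(y + 1)*(y + 3).
Partial-fraction decomposition: 29/(72*(y + 3)) - 3/(28*(y + 1)) + 37/(200*(y - 1)) - 1/(5*(y - 1)**2) - 757/(1575*(y - 6)).
Integrate each term; A/(y−a) gives A·log|y−a|; A/(y−a)² gives −A/(y−a).

-757*log(y - 6)/1575 + 37*log(y - 1)/200 - 3*log(y + 1)/28 + 29*log(y + 3)/72 + 1/(5*y - 5) + C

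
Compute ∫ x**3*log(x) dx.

Use integration by parts with u = log(x), dv = x**3 dx.
Then du = 1/x dx and v = x**4/4.

x**4*log(x)/4 - x**4/16 + C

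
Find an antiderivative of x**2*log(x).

Use integration by parts with u = log(x), dv = x**2 dx.
Then du = 1/x dx and v = x**3/3.

x**3*log(x)/3 - x**3/9 + C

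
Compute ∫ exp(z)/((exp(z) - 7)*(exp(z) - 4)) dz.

log(exp(z) - 7)/3 - log(exp(z) - 4)/3 + C

Let u = e^z, du = e^z dz.
The integral becomes ∫ du/((u-4)(u-7)); decompose into partial fractions.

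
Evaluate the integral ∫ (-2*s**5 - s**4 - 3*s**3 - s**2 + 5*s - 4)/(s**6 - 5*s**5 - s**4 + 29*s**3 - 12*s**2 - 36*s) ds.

Factor the denominator: s*(s - 3)**2*(s - 2)*(s + 1)*(s + 2).
Partial-fraction decomposition: -27/(100*(s + 2)) - 1/(8*(s + 1)) - 17/(4*(s - 2)) + 4561/(1800*(s - 3)) - 323/(30*(s - 3)**2) + 1/(9*s).
Integrate each term; A/(s−a) gives A·log|s−a|; A/(s−a)² gives −A/(s−a).

log(s)/9 + 4561*log(s - 3)/1800 - 17*log(s - 2)/4 - log(s + 1)/8 - 27*log(s + 2)/100 + 323/(30*s - 90) + C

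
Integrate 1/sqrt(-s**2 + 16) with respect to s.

Substitute s = 4·sin(θ), so ds = 4·cos(θ) dθ and the radical becomes sqrt(-s**2 + 16) = 4·cos(θ) by the Pythagorean identity.
Integrate the resulting trig expression in θ, then back-substitute θ = asin(s/4), sin(θ) = s/4, cos(θ) = sqrt(-s**2 + 16)/4 (absorbing any constant into C).

asin(s/4) + C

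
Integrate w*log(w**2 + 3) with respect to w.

w**2*log(w**2 + 3)/2 - w**2/2 + 3*log(w**2 + 3)/2 + C

Let u = w**2 + 3, so du = (2*w) dw.
The integral becomes (1/2)·∫ log(u) du; integrate by parts with u′=log(u), dv′=du.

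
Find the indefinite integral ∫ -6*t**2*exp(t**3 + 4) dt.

Let u = t**3 + 4, so du = (3*t**2) dt.
Rewriting, the integral becomes -2·∫ e^u du = -2·e^u.
Substituting back, u = t**3 + 4.

-2*exp(t**3 + 4) + C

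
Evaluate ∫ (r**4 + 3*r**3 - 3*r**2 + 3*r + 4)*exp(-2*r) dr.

Use integration by parts with u = r**4 + 3*r**3 - 3*r**2 + 3*r + 4, dv = exp(-2*r) dr, so v = -exp(-2*r)/2.
Apply parts 4 times (tabular method): alternate signs, differentiate u down to 0, integrate dv up.

(-4*r**4 - 20*r**3 - 18*r**2 - 30*r - 31)*exp(-2*r)/8 + C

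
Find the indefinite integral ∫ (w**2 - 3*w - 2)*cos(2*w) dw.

w**2*sin(2*w)/2 - 3*w*sin(2*w)/2 + w*cos(2*w)/2 - 5*sin(2*w)/4 - 3*cos(2*w)/4 + C

Use integration by parts with u = w**2 - 3*w - 2, dv = cos(2*w) dw, so v = sin(2*w)/2.
Apply parts 2 times (tabular method): alternate signs, differentiate u down to 0, integrate dv up.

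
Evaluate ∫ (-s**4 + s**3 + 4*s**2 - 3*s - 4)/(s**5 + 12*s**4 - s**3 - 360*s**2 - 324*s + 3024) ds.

-36*log(s - 4)/275 + 31*log(s - 3)/810 + 44756*log(s + 6)/2025 - 2531*log(s + 7)/110 + 677/(45*s + 270) + C

Factor the denominator: (s - 4)*(s - 3)*(s + 6)**2*(s + 7).
Partial-fraction decomposition: -2531/(110*(s + 7)) + 44756/(2025*(s + 6)) - 677/(45*(s + 6)**2) + 31/(810*(s - 3)) - 36/(275*(s - 4)).
Integrate each term; A/(s−a) gives A·log|s−a|; A/(s−a)² gives −A/(s−a).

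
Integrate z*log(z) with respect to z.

Use integration by parts with u = log(z), dv = z dz.
Then du = 1/z dz and v = z**2/2.

z**2*log(z)/2 - z**2/4 + C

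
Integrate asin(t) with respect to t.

t*asin(t) + sqrt(-t**2 + 1) + C

Use integration by parts with u = arcsin(t), dv = dt.
Then du = 1/sqrt(-t**2 + 1) dt.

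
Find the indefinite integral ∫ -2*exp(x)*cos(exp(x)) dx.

-2*sin(exp(x)) + C

Let u = exp(x), so du = (exp(x)) dx.
Rewriting, the integral becomes -2·∫ cos(u) du = -2·sin(u).
Substituting back, u = exp(x).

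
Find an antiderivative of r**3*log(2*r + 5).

r**4*log(2*r + 5)/4 - r**4/16 + 5*r**3/24 - 25*r**2/32 + 125*r/32 - 625*log(2*r + 5)/64 + C

Use integration by parts with u = log(2*r + 5), dv = r**3 dr.
Then du = 2/(2*r + 5) dr and v = r**4/4.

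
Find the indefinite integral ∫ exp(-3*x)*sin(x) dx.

Let I denote the integral. Integrate by parts with u = sin(x), dv = exp(-3*x) dx, so v = -exp(-3*x)/3: I = -exp(-3*x)*sin(x)/3 + (1/3)·∫ exp(-3*x)*cos(x) dx.
Apply parts again with u = cos(x), dv = exp(-3*x) dx: ∫ exp(-3*x)*cos(x) dx = -exp(-3*x)*cos(x)/3 − (1/3)·I. Substituting back brings back I: I = -exp(-3*x)*sin(x)/3 - exp(-3*x)*cos(x)/9 − (1/9)·I.
Solving for I: (1 + 1/9)·I equals the remaining terms, so I = (9/10)·(-exp(-3*x)*sin(x)/3 - exp(-3*x)*cos(x)/9).

-3*exp(-3*x)*sin(x)/10 - exp(-3*x)*cos(x)/10 + C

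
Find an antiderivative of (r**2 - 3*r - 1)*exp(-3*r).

(-9*r**2 + 21*r + 16)*exp(-3*r)/27 + C

Use integration by parts with u = r**2 - 3*r - 1, dv = exp(-3*r) dr, so v = -exp(-3*r)/3.
Apply parts 2 times (tabular method): alternate signs, differentiate u down to 0, integrate dv up.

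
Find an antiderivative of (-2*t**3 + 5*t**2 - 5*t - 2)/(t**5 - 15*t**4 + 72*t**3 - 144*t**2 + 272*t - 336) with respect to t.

Factor the denominator: (t - 7)*(t - 6)*(t - 2)*(t**2 + 4).
Partial-fraction decomposition: (167*t + 162)/(2120*(t**2 + 4)) - 1/(20*(t - 2)) + 71/(40*(t - 6)) - 478/(265*(t - 7)).
Integrate each term; A/(t−a) gives A·log|t−a|; the (Bt+D)/(t²+p²) term gives a log and an atan.

-478*log(t - 7)/265 + 71*log(t - 6)/40 - log(t - 2)/20 + 167*log(t**2 + 4)/4240 + 81*atan(t/2)/2120 + C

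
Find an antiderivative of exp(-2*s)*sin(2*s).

-exp(-2*s)*sin(2*s)/4 - exp(-2*s)*cos(2*s)/4 + C

Let I denote the integral. Integrate by parts with u = sin(2*s), dv = exp(-2*s) ds, so v = -exp(-2*s)/2: I = -exp(-2*s)*sin(2*s)/2 + ∫ exp(-2*s)*cos(2*s) ds.
Apply parts again with u = cos(2*s), dv = exp(-2*s) ds: ∫ exp(-2*s)*cos(2*s) ds = -exp(-2*s)*cos(2*s)/2 − I. Substituting back brings back I: I = -exp(-2*s)*sin(2*s)/2 - exp(-2*s)*cos(2*s)/2 − I.
Solving for I: (1 + 1)·I equals the remaining terms, so I = (1/2)·(-exp(-2*s)*sin(2*s)/2 - exp(-2*s)*cos(2*s)/2).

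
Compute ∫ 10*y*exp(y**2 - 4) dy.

Let u = y**2 - 4, so du = (2*y) dy.
Rewriting, the integral becomes 5·∫ e^u du = 5·e^u.
Substituting back, u = y**2 - 4.

5*exp(y**2 - 4) + C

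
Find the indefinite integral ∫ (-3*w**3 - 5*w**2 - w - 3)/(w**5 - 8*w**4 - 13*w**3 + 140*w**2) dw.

-179*log(w)/19600 - 642*log(w - 7)/539 + 254*log(w - 5)/225 + 113*log(w + 4)/1584 + 3/(140*w) + C

Factor the denominator: w**2*(w - 7)*(w - 5)*(w + 4).
Partial-fraction decomposition: 113/(1584*(w + 4)) + 254/(225*(w - 5)) - 642/(539*(w - 7)) - 179/(19600*w) - 3/(140*w**2).
Integrate each term; A/(w−a) gives A·log|w−a|; A/(w−a)² gives −A/(w−a).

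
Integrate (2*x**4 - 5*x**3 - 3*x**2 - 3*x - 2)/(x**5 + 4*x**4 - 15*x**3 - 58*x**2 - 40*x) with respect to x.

Factor the denominator: x*(x - 4)*(x + 1)*(x + 2)*(x + 5).
Partial-fraction decomposition: 1813/(540*(x + 5)) - 16/(9*(x + 2)) + 1/(4*(x + 1)) + 13/(108*(x - 4)) + 1/(20*x).
Integrate each term: A/(x−a) contributes A·log|x−a|.

log(x)/20 + 13*log(x - 4)/108 + log(x + 1)/4 - 16*log(x + 2)/9 + 1813*log(x + 5)/540 + C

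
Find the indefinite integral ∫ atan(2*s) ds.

s*atan(2*s) - log(4*s**2 + 1)/4 + C

Use integration by parts with u = arctan(2*s), dv = ds.
Then du = 2/(4*s**2 + 1) ds.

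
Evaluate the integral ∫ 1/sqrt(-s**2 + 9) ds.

Substitute s = 3·sin(θ), so ds = 3·cos(θ) dθ and the radical becomes sqrt(-s**2 + 9) = 3·cos(θ) by the Pythagorean identity.
Integrate the resulting trig expression in θ, then back-substitute θ = asin(s/3), sin(θ) = s/3, cos(θ) = sqrt(-s**2 + 9)/3 (absorbing any constant into C).

asin(s/3) + C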